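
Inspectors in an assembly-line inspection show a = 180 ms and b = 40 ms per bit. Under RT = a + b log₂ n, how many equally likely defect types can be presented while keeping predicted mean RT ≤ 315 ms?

10

40·log₂ n ≤ 315 − 180 = 135, giving log₂ n ≤ 3.3750 and n ≤ 10.375. The largest whole number is 10.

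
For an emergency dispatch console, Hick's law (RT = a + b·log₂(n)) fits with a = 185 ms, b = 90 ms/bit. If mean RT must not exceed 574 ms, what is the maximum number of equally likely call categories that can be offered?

20

90·log₂ n ≤ 574 − 185 = 389, giving log₂ n ≤ 4.3222 and n ≤ 20.004. The largest whole number is 20.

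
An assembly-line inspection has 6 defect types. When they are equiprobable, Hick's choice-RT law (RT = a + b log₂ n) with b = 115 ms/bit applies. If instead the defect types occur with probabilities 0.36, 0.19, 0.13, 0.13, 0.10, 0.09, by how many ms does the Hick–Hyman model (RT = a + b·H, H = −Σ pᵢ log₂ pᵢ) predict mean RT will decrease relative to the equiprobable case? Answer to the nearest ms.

The RT saving is b·ΔH. Equiprobable H₀ = log₂(6) = 2.5850 bits; with the given probabilities H = 2.3960 bits.
b·(H₀ − H) = 115 × (2.5850 − 2.3960) = 21.73 ms.

22 ms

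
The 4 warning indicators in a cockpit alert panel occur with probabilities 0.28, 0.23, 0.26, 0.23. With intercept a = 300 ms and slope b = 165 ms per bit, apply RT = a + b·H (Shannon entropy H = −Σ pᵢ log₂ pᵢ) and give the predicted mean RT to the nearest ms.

629 ms

Entropy contributions −pᵢ log₂ pᵢ: 0.5142, 0.4877, 0.5053, 0.4877; sum H = 1.9948 bits.
RT = a + bH = 300 + 165·1.9948 = 629.15 ms.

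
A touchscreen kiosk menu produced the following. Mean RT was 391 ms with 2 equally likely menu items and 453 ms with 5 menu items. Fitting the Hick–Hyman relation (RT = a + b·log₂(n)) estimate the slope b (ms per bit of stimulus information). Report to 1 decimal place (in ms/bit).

46.9 ms/bit

Slope: b = (453 − 391) / (log₂ 5 − log₂ 2) = 62/1.3219 = 46.901 ms/bit.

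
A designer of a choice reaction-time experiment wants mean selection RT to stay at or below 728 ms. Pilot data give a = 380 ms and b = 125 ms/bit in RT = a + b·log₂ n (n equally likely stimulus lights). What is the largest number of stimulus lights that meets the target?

Information budget: (728 − 380)/125 = 2.7840 bits, so n ≤ 2^2.7840 = 6.888 → at most 6.

6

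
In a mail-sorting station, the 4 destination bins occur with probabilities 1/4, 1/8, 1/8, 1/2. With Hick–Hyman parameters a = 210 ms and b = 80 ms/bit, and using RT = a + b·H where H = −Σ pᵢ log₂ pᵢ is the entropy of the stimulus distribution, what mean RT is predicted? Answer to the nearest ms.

H = −Σ pᵢ log₂ pᵢ = 0.25·2 + 0.125·3 + 0.125·3 + 0.5·1 = 1.750 bits.
RT = 210 + 80 × 1.750 = 350.00 ms.

350 ms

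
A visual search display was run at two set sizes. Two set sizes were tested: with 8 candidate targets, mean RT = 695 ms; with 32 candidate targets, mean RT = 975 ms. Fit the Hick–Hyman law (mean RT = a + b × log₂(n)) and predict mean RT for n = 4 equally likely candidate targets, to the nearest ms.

Fit slope and intercept:
  b = (975 − 695) / (log₂ 32 − log₂ 8) = 280 / (5 − 3) = 140 ms/bit
  a = 695 − 140 × 3 = 275 ms
Then RT(4) = 275 + 140 × log₂ 4 = 275 + 140 × 2 ≈ 555.000 ms.

555 ms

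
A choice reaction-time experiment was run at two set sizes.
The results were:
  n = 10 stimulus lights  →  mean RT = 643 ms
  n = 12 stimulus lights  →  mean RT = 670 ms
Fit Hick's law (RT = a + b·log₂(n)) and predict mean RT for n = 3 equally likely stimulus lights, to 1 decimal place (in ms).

Solve the two-equation system in a and b:
  b = (670 − 643) / (log₂ 12 − log₂ 10) = 27 / (3.5850 − 3.3219) = 102.648 ms/bit
  a = 643 − 102.648 × 3.3219 = 302.010 ms
Then RT(3) = 302.010 + 102.648 × log₂ 3 = 302.010 + 102.648 × 1.5850 ≈ 464.704 ms.

464.7 ms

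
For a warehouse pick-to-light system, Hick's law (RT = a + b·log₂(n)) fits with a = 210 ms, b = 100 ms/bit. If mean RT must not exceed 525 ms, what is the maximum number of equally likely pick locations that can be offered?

Information budget: (525 − 210)/100 = 3.1500 bits, so n ≤ 2^3.1500 = 8.877 → at most 8.

8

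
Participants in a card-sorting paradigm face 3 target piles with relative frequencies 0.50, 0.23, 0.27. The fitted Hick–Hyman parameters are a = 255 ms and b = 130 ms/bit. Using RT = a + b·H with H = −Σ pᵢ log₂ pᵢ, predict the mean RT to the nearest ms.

450 ms

H = 0.50·log₂(1/0.50) + 0.23·log₂(1/0.23) + 0.27·log₂(1/0.27) = 1.4977 bits.
RT = 255 + 130 × 1.4977 = 449.70 ms.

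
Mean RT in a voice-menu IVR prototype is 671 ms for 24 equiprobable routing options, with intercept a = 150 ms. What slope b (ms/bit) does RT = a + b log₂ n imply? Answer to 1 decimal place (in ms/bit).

b = (671 − 150) / log₂(24) = 521 / 4.5850 = 113.632 ms/bit.

113.6 ms/bit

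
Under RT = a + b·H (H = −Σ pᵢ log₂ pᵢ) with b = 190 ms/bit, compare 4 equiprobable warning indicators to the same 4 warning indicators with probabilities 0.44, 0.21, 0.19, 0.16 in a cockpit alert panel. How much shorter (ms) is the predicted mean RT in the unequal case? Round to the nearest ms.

24 ms

The RT saving is b·ΔH. Equiprobable H₀ = log₂(4) = 2.0000 bits; with the given probabilities H = 1.8722 bits.
b·(H₀ − H) = 190 × (2.0000 − 1.8722) = 24.28 ms.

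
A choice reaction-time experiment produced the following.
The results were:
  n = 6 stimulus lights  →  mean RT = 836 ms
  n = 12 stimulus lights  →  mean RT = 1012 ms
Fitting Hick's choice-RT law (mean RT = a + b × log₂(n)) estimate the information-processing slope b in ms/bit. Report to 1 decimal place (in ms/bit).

176.0 ms/bit

Slope: b = (1012 − 836) / (log₂ 12 − log₂ 6) = 176/1.0000 = 176.000 ms/bit.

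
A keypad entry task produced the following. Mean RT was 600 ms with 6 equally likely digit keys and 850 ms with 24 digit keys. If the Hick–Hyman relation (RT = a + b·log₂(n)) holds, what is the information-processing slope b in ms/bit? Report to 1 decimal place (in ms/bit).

b = (RT₂ − RT₁)/(log₂ n₂ − log₂ n₁) = (850 − 600)/(4.5850 − 2.5850) = 125.000 ms/bit.

125.0 ms/bit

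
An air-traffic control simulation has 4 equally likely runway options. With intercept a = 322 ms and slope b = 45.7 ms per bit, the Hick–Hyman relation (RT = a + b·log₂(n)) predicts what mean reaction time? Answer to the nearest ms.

log₂(4) = 2 bits, so RT = 322 + 45.7 × 2 ≈ 413.400 ms.

413 ms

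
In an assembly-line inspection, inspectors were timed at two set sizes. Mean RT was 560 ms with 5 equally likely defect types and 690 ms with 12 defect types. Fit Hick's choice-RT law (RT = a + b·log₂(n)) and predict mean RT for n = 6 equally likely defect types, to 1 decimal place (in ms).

Fit slope and intercept:
  b = (690 − 560) / (log₂ 12 − log₂ 5) = 130 / (3.5850 − 2.3219) = 102.927 ms/bit
  a = 560 − 102.927 × 2.3219 = 321.012 ms
Then RT(6) = 321.012 + 102.927 × log₂ 6 = 321.012 + 102.927 × 2.5850 ≈ 587.073 ms.

587.1 ms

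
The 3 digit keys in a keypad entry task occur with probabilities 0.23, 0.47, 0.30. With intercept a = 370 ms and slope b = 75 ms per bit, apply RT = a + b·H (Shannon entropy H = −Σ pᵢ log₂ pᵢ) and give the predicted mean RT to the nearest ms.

Entropy contributions −pᵢ log₂ pᵢ: 0.4877, 0.5120, 0.5211; sum H = 1.5207 bits.
RT = a + bH = 370 + 75·1.5207 = 484.05 ms.

484 ms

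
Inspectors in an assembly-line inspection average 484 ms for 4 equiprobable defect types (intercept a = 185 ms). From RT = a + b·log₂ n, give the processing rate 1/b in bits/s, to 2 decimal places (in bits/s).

Choice component = 484 − 185 = 299 ms over log₂(4) = 2 bits.
b = 299 / 2 = 149.500 ms/bit, so 1/b = 6.689 bits/s.

6.69 bits/s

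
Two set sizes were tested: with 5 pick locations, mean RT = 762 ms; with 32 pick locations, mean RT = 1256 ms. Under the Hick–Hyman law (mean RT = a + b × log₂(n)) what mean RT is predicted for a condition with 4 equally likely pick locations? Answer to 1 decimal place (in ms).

702.6 ms

Fit slope and intercept:
  b = (1256 − 762) / (log₂ 32 − log₂ 5) = 494 / (5 − 2.3219) = 184.461 ms/bit
  a = 762 − 184.461 × 2.3219 = 333.695 ms
Then RT(4) = 333.695 + 184.461 × log₂ 4 = 333.695 + 184.461 × 2 ≈ 702.617 ms.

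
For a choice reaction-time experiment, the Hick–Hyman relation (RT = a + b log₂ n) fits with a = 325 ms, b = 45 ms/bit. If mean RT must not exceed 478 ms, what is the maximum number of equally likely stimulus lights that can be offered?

10

Information budget: (478 − 325)/45 = 3.4000 bits, so n ≤ 2^3.4000 = 10.556 → at most 10.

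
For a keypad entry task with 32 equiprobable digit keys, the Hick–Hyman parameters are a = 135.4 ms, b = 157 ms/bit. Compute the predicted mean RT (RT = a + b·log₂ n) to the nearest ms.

920 ms

log₂(32) = 5 bits, so RT = 135.4 + 157 × 5 ≈ 920.400 ms.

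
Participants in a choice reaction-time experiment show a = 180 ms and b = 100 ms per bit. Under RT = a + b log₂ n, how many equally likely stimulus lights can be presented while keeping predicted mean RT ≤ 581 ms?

100·log₂ n ≤ 581 − 180 = 401, giving log₂ n ≤ 4.0100 and n ≤ 16.111. The largest whole number is 16.

16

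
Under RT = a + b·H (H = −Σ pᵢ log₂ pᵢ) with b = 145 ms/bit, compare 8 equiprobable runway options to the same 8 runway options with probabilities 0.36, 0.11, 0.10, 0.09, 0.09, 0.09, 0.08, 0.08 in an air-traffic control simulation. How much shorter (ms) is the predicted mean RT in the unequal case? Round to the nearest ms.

Equiprobable entropy H₀ = log₂ 8 = 3.0000 bits.
Skewed entropy H = −Σ pᵢ log₂ pᵢ = 2.7341 bits.
ΔRT = b·(H₀ − H) = 145 × 0.2659 = 38.56 ms.

39 ms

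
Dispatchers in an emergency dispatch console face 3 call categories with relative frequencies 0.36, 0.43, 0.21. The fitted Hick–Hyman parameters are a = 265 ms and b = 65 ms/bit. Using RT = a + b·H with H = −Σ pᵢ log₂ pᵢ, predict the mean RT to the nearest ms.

H = 0.36·log₂(1/0.36) + 0.43·log₂(1/0.43) + 0.21·log₂(1/0.21) = 1.5270 bits.
RT = 265 + 65 × 1.5270 = 364.26 ms.

364 ms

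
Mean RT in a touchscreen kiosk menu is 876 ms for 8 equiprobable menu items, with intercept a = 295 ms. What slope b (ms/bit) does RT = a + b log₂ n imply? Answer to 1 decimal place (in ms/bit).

193.7 ms/bit

log₂(8) = 3 bits.
b = (RT − a)/log₂ n = (876 − 295) / 3 = 193.667 ms/bit.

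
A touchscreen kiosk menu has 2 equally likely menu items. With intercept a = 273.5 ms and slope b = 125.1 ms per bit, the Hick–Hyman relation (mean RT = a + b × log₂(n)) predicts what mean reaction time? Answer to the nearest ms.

log₂(2) = 1 bits, so RT = 273.5 + 125.1 × 1 ≈ 398.600 ms.

399 ms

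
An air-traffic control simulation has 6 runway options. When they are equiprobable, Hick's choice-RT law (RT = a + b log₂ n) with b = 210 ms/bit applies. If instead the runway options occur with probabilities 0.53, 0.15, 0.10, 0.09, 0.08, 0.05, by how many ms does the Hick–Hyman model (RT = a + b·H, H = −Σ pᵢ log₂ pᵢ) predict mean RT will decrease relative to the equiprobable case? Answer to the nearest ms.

113 ms

Equiprobable entropy H₀ = log₂ 6 = 2.5850 bits.
Skewed entropy H = −Σ pᵢ log₂ pᵢ = 2.0484 bits.
ΔRT = b·(H₀ − H) = 210 × 0.5365 = 112.67 ms.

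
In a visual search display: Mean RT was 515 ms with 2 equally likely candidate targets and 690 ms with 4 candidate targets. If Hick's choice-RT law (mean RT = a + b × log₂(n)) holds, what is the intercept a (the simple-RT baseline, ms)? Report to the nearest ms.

340 ms

The slope on a log₂ axis is (690 − 515) / (2 − 1) = 175 ms/bit.
a = RT₁ − b·log₂ n₁ = 515 − 175 × 1 = 340.000 ms.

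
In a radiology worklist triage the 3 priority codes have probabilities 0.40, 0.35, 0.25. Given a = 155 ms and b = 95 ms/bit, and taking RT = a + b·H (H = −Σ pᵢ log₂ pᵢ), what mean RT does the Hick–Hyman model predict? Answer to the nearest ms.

Entropy contributions −pᵢ log₂ pᵢ: 0.5288, 0.5301, 0.5000; sum H = 1.5589 bits.
RT = a + bH = 155 + 95·1.5589 = 303.09 ms.

303 ms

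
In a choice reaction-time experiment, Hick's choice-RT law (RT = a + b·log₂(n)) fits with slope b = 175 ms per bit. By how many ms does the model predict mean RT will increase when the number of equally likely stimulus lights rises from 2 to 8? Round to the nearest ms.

350 ms

Only the slope matters, since a is common to both: ΔRT = b·log₂(n₂/n₁).
log₂(8) − log₂(2) = log₂(8/2) = log₂(4) = 2.
ΔRT = 175 × 2.0000 = 350.000 ms.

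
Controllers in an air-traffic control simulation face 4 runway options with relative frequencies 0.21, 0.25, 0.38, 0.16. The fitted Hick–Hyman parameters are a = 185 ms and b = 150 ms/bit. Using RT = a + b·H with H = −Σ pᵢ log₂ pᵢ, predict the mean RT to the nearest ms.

474 ms

H = 0.21·log₂(1/0.21) + 0.25·log₂(1/0.25) + 0.38·log₂(1/0.38) + 0.16·log₂(1/0.16) = 1.9263 bits.
RT = 185 + 150 × 1.9263 = 473.94 ms.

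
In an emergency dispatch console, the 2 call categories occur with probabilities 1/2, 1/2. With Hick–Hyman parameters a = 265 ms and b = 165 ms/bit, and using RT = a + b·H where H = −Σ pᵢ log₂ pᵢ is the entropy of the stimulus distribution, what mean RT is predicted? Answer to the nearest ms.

Each term −pᵢ log₂ pᵢ: 0.5·1 + 0.5·1; summed, H = 1.000 bits.
Mean RT = a + bH = 265 + 165·1.000 = 430.00 ms.

430 ms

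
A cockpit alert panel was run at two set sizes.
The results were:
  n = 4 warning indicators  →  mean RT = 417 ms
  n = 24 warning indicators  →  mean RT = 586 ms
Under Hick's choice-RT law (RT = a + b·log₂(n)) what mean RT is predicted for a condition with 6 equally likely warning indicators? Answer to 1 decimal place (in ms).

455.2 ms

Solve the two-equation system in a and b:
  b = (586 − 417) / (log₂ 24 − log₂ 4) = 169 / (4.5850 − 2) = 65.378 ms/bit
  a = 417 − 65.378 × 2 = 286.244 ms
Then RT(6) = 286.244 + 65.378 × log₂ 6 = 286.244 + 65.378 × 2.5850 ≈ 455.244 ms.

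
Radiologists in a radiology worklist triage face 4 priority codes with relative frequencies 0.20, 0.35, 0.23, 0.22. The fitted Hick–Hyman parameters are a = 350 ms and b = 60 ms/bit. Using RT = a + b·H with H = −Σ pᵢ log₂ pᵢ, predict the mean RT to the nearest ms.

468 ms

H = 0.20·log₂(1/0.20) + 0.35·log₂(1/0.35) + 0.23·log₂(1/0.23) + 0.22·log₂(1/0.22) = 1.9627 bits.
RT = 350 + 60 × 1.9627 = 467.76 ms.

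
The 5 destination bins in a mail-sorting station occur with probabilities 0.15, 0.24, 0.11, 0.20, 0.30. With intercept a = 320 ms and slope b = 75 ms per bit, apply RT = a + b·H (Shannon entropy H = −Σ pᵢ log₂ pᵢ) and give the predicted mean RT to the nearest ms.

488 ms

H = 0.15·log₂(1/0.15) + 0.24·log₂(1/0.24) + 0.11·log₂(1/0.11) + 0.20·log₂(1/0.20) + 0.30·log₂(1/0.30) = 2.2404 bits.
RT = 320 + 75 × 2.2404 = 488.03 ms.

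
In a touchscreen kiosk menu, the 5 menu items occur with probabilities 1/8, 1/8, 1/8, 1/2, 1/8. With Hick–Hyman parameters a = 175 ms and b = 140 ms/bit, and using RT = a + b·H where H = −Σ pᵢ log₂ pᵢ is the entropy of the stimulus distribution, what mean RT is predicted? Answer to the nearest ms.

455 ms

H = −Σ pᵢ log₂ pᵢ = 0.125·3 + 0.125·3 + 0.125·3 + 0.5·1 + 0.125·3 = 2.000 bits.
RT = 175 + 140 × 2.000 = 455.00 ms.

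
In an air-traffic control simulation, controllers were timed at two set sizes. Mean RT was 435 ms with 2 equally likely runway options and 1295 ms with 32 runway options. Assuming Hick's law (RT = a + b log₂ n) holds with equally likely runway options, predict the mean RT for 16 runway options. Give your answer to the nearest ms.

1080 ms

Solve the two-equation system in a and b:
  b = (1295 − 435) / (log₂ 32 − log₂ 2) = 860 / (5 − 1) = 215 ms/bit
  a = 435 − 215 × 1 = 220 ms
Then RT(16) = 220 + 215 × log₂ 16 = 220 + 215 × 4 ≈ 1080.000 ms.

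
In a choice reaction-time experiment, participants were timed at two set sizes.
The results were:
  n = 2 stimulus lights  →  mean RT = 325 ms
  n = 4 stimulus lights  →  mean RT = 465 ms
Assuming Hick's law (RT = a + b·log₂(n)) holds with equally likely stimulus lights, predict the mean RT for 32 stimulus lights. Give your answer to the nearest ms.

RT is linear in log₂ n, so two points fix the line:
  b = (465 − 325) / (log₂ 4 − log₂ 2) = 140 / (2 − 1) = 140 ms/bit
  a = 325 − 140 × 1 = 185 ms
Then RT(32) = 185 + 140 × log₂ 32 = 185 + 140 × 5 ≈ 885.000 ms.

885 ms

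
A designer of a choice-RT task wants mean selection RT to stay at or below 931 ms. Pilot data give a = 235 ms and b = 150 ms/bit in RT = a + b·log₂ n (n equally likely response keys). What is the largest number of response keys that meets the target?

24

Information budget: (931 − 235)/150 = 4.6400 bits, so n ≤ 2^4.6400 = 24.933 → at most 24.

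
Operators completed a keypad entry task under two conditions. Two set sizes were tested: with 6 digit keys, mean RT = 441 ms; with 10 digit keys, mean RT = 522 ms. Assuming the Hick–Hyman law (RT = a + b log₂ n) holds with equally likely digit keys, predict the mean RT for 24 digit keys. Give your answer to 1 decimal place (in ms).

660.8 ms

Solve the two-equation system in a and b:
  b = (522 − 441) / (log₂ 10 − log₂ 6) = 81 / (3.3219 − 2.5850) = 109.910 ms/bit
  a = 441 − 109.910 × 2.5850 = 156.886 ms
Then RT(24) = 156.886 + 109.910 × log₂ 24 = 156.886 + 109.910 × 4.5850 ≈ 660.820 ms.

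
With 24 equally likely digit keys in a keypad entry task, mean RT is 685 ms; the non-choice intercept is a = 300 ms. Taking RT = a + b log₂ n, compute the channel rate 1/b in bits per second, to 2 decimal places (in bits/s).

11.91 bits/s

b = (685 − 300)/log₂ 24 = 385/4.5850 = 83.970 ms per bit = 0.08397 s/bit; the reciprocal is 11.909 bits/s.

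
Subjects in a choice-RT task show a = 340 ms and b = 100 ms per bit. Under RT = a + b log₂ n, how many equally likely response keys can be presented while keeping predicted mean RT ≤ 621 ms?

Set 340 + 100·log₂ n ≤ 621 → log₂ n ≤ (621 − 340)/100 = 2.8100.
So n ≤ 2^2.8100 = 7.013; the largest integer n is 7.

7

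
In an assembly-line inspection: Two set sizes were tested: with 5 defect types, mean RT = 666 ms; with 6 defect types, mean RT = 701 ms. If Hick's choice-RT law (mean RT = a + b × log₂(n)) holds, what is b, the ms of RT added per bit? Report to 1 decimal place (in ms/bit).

133.1 ms/bit

b = (RT₂ − RT₁)/(log₂ n₂ − log₂ n₁) = (701 − 666)/(2.5850 − 2.3219) = 133.062 ms/bit.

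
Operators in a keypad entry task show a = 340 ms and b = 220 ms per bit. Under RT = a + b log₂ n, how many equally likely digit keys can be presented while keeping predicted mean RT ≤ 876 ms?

Set 340 + 220·log₂ n ≤ 876 → log₂ n ≤ (876 − 340)/220 = 2.4364.
So n ≤ 2^2.4364 = 5.413; the largest integer n is 5.

5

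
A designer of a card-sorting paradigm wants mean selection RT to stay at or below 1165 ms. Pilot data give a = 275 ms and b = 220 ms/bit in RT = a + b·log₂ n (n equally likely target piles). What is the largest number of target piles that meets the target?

16

220·log₂ n ≤ 1165 − 275 = 890, giving log₂ n ≤ 4.0455 and n ≤ 16.512. The largest whole number is 16.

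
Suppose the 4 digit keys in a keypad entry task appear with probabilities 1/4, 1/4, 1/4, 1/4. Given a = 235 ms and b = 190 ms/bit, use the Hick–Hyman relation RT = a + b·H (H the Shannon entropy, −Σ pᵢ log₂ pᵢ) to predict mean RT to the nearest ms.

H = −Σ pᵢ log₂ pᵢ = 0.25·2 + 0.25·2 + 0.25·2 + 0.25·2 = 2.000 bits.
RT = 235 + 190 × 2.000 = 615.00 ms.

615 ms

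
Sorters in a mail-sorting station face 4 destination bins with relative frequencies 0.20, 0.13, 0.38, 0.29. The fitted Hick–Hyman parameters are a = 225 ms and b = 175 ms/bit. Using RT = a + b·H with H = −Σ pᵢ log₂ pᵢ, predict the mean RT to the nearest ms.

H = 0.20·log₂(1/0.20) + 0.13·log₂(1/0.13) + 0.38·log₂(1/0.38) + 0.29·log₂(1/0.29) = 1.8954 bits.
RT = 225 + 175 × 1.8954 = 556.69 ms.

557 ms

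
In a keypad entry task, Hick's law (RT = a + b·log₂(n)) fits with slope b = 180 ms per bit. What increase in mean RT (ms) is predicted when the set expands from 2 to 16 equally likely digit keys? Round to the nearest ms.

ΔRT = (a + b log₂ n₂) − (a + b log₂ n₁) = b·(log₂ n₂ − log₂ n₁).
log₂(16) − log₂(2) = log₂(16/2) = log₂(8) = 3.
ΔRT = 180 × 3.0000 = 540.000 ms.

540 ms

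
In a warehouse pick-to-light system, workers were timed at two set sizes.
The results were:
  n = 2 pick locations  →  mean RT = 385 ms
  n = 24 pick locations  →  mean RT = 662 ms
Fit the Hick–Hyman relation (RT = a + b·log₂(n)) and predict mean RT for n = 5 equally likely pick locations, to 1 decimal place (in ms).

RT is linear in log₂ n, so two points fix the line:
  b = (662 − 385) / (log₂ 24 − log₂ 2) = 277 / (4.5850 − 1) = 77.267 ms/bit
  a = 385 − 77.267 × 1 = 307.733 ms
Then RT(5) = 307.733 + 77.267 × log₂ 5 = 307.733 + 77.267 × 2.3219 ≈ 487.142 ms.

487.1 ms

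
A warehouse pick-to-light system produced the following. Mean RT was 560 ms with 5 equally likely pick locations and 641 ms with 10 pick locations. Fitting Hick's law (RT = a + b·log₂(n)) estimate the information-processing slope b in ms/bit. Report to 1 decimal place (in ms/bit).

b = (RT₂ − RT₁)/(log₂ n₂ − log₂ n₁) = (641 − 560)/(3.3219 − 2.3219) = 81.000 ms/bit.

81.0 ms/bit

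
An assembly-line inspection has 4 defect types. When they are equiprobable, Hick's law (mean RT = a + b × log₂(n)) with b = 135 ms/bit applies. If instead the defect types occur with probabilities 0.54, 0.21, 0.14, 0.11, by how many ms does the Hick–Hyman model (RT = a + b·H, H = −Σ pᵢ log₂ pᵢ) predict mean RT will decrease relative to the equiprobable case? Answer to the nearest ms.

The RT saving is b·ΔH. Equiprobable H₀ = log₂(4) = 2.0000 bits; with the given probabilities H = 1.7003 bits.
b·(H₀ − H) = 135 × (2.0000 − 1.7003) = 40.46 ms.

40 ms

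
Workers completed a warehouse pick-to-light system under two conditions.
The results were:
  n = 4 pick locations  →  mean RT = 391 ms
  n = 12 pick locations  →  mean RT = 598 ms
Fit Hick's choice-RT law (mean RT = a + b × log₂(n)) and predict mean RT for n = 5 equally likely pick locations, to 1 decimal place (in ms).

Solve the two-equation system in a and b:
  b = (598 − 391) / (log₂ 12 − log₂ 4) = 207 / (3.5850 − 2) = 130.602 ms/bit
  a = 391 − 130.602 × 2 = 129.795 ms
Then RT(5) = 129.795 + 130.602 × log₂ 5 = 129.795 + 130.602 × 2.3219 ≈ 433.045 ms.

433.0 ms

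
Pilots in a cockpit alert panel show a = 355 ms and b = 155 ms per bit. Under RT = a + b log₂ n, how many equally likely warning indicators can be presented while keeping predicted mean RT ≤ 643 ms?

3

Information budget: (643 − 355)/155 = 1.8581 bits, so n ≤ 2^1.8581 = 3.625 → at most 3.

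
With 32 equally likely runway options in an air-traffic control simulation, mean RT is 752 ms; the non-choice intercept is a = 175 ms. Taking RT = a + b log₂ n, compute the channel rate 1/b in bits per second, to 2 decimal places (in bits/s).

Choice component = 752 − 175 = 577 ms over log₂(32) = 5 bits.
b = 577 / 5 = 115.400 ms/bit, so 1/b = 8.666 bits/s.

8.67 bits/s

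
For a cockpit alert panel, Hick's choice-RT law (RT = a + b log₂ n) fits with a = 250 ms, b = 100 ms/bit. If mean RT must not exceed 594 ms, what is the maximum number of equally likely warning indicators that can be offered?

100·log₂ n ≤ 594 − 250 = 344, giving log₂ n ≤ 3.4400 and n ≤ 10.853. The largest whole number is 10.

10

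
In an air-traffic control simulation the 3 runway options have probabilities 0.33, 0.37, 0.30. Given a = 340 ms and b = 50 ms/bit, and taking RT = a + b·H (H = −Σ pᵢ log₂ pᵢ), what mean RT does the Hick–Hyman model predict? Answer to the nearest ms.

H = 0.33·log₂(1/0.33) + 0.37·log₂(1/0.37) + 0.30·log₂(1/0.30) = 1.5796 bits.
RT = 340 + 50 × 1.5796 = 418.98 ms.

419 ms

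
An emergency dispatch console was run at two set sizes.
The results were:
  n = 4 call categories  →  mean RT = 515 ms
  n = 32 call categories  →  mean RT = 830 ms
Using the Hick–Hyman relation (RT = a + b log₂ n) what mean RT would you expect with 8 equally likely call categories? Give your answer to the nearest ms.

620 ms

Solve the two-equation system in a and b:
  b = (830 − 515) / (log₂ 32 − log₂ 4) = 315 / (5 − 2) = 105 ms/bit
  a = 515 − 105 × 2 = 305 ms
Then RT(8) = 305 + 105 × log₂ 8 = 305 + 105 × 3 ≈ 620.000 ms.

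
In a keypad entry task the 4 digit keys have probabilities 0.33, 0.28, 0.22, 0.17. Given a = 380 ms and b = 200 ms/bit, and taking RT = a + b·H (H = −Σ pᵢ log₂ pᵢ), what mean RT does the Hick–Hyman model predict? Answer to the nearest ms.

771 ms

Entropy contributions −pᵢ log₂ pᵢ: 0.5278, 0.5142, 0.4806, 0.4346; sum H = 1.9572 bits.
RT = a + bH = 380 + 200·1.9572 = 771.44 ms.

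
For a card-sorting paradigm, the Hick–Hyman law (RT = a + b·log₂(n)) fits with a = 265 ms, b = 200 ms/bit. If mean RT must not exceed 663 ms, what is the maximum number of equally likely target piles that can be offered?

3

Set 265 + 200·log₂ n ≤ 663 → log₂ n ≤ (663 − 265)/200 = 1.9900.
So n ≤ 2^1.9900 = 3.972; the largest integer n is 3.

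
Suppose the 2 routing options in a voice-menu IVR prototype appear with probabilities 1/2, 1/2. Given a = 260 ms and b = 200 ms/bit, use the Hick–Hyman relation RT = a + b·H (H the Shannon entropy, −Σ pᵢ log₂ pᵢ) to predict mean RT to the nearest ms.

460 ms

Each term −pᵢ log₂ pᵢ: 0.5·1 + 0.5·1; summed, H = 1.000 bits.
Mean RT = a + bH = 260 + 200·1.000 = 460.00 ms.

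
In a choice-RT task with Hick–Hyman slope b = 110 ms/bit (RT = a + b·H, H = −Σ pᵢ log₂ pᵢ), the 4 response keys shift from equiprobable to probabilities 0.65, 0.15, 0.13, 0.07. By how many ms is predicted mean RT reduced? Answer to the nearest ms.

59 ms

The RT saving is b·ΔH. Equiprobable H₀ = log₂(4) = 2.0000 bits; with the given probabilities H = 1.4657 bits.
b·(H₀ − H) = 110 × (2.0000 − 1.4657) = 58.77 ms.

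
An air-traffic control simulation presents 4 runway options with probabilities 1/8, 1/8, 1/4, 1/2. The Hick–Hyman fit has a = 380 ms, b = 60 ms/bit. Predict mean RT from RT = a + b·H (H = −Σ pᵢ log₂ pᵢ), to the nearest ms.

485 ms

H = −Σ pᵢ log₂ pᵢ = 0.125·3 + 0.125·3 + 0.25·2 + 0.5·1 = 1.750 bits.
RT = 380 + 60 × 1.750 = 485.00 ms.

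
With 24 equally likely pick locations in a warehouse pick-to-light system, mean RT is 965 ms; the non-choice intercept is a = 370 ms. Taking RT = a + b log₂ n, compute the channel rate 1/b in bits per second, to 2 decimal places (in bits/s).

Choice component = 965 − 370 = 595 ms over log₂(24) = 4.5850 bits.
b = 595 / 4.5850 = 129.772 ms/bit, so 1/b = 7.706 bits/s.

7.71 bits/s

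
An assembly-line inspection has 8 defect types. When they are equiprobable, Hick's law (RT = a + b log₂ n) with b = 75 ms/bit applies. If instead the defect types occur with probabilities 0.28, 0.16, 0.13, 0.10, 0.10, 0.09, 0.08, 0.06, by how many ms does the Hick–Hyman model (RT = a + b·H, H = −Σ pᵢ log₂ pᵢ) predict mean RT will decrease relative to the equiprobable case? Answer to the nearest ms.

Equiprobable entropy H₀ = log₂ 8 = 3.0000 bits.
Skewed entropy H = −Σ pᵢ log₂ pᵢ = 2.8320 bits.
ΔRT = b·(H₀ − H) = 75 × 0.1680 = 12.60 ms.

13 ms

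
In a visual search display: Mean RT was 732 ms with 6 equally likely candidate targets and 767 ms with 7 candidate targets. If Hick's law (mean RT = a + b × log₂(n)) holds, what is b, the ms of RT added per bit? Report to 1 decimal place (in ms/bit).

Slope: b = (767 − 732) / (log₂ 7 − log₂ 6) = 35/0.2224 = 157.379 ms/bit.

157.4 ms/bit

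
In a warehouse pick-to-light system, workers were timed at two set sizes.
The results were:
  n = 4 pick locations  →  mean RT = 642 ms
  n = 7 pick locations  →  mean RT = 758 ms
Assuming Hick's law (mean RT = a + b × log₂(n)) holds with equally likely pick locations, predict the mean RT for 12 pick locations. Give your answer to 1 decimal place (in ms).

RT is linear in log₂ n, so two points fix the line:
  b = (758 − 642) / (log₂ 7 − log₂ 4) = 116 / (2.8074 − 2) = 143.679 ms/bit
  a = 642 − 143.679 × 2 = 354.642 ms
Then RT(12) = 354.642 + 143.679 × log₂ 12 = 354.642 + 143.679 × 3.5850 ≈ 869.726 ms.

869.7 ms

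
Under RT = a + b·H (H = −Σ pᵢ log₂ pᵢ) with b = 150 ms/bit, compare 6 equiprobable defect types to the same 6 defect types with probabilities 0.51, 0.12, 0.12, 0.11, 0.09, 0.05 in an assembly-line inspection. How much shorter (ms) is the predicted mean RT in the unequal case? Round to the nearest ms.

The RT saving is b·ΔH. Equiprobable H₀ = log₂(6) = 2.5850 bits; with the given probabilities H = 2.1086 bits.
b·(H₀ − H) = 150 × (2.5850 − 2.1086) = 71.45 ms.

71 ms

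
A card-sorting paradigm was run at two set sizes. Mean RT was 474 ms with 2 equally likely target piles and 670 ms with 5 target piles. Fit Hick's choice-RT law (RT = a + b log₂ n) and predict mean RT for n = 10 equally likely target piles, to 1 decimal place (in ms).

818.3 ms

RT is linear in log₂ n, so two points fix the line:
  b = (670 − 474) / (log₂ 5 − log₂ 2) = 196 / (2.3219 − 1) = 148.268 ms/bit
  a = 474 − 148.268 × 1 = 325.732 ms
Then RT(10) = 325.732 + 148.268 × log₂ 10 = 325.732 + 148.268 × 3.3219 ≈ 818.268 ms.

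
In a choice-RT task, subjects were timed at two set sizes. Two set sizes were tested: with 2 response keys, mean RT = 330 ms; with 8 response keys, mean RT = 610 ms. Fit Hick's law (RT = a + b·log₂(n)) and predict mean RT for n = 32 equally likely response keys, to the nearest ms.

RT is linear in log₂ n, so two points fix the line:
  b = (610 − 330) / (log₂ 8 − log₂ 2) = 280 / (3 − 1) = 140 ms/bit
  a = 330 − 140 × 1 = 190 ms
Then RT(32) = 190 + 140 × log₂ 32 = 190 + 140 × 5 ≈ 890.000 ms.

890 ms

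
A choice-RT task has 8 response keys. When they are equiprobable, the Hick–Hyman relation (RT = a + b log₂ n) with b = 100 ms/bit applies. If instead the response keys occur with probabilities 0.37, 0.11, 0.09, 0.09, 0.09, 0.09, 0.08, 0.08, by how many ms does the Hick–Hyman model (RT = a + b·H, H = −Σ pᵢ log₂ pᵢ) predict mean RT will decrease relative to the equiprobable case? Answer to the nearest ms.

29 ms

The RT saving is b·ΔH. Equiprobable H₀ = log₂(8) = 3.0000 bits; with the given probabilities H = 2.7146 bits.
b·(H₀ − H) = 100 × (3.0000 − 2.7146) = 28.54 ms.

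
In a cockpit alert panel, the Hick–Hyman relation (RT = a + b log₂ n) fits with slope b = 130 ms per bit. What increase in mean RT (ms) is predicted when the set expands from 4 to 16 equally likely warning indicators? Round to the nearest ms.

Only the slope matters, since a is common to both: ΔRT = b·log₂(n₂/n₁).
log₂(16) − log₂(4) = log₂(16/4) = log₂(4) = 2.
ΔRT = 130 × 2.0000 = 260.000 ms.

260 ms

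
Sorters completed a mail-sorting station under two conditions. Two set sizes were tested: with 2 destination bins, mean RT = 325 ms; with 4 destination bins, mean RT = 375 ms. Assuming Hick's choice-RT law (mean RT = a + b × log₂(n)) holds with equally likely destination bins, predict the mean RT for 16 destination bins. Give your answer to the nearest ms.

475 ms

RT is linear in log₂ n, so two points fix the line:
  b = (375 − 325) / (log₂ 4 − log₂ 2) = 50 / (2 − 1) = 50 ms/bit
  a = 325 − 50 × 1 = 275 ms
Then RT(16) = 275 + 50 × log₂ 16 = 275 + 50 × 4 ≈ 475.000 ms.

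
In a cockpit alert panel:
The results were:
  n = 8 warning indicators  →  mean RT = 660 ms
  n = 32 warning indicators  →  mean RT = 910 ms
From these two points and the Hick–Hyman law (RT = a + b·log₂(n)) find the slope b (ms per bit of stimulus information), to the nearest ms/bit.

125 ms/bit

b = (RT₂ − RT₁)/(log₂ n₂ − log₂ n₁) = (910 − 660)/(5 − 3) = 125 ms/bit.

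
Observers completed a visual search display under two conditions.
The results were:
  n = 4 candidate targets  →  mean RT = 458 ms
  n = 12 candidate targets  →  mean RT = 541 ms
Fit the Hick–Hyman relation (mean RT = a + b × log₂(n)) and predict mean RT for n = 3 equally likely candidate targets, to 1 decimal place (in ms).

436.3 ms

Solve the two-equation system in a and b:
  b = (541 − 458) / (log₂ 12 − log₂ 4) = 83 / (3.5850 − 2) = 52.367 ms/bit
  a = 458 − 52.367 × 2 = 353.266 ms
Then RT(3) = 353.266 + 52.367 × log₂ 3 = 353.266 + 52.367 × 1.5850 ≈ 436.266 ms.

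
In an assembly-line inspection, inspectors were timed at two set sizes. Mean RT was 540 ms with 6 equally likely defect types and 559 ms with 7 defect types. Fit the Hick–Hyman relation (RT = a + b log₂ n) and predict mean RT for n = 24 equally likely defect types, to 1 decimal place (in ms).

With log₂ n on the abscissa the relation is linear; from the two conditions:
  b = (559 − 540) / (log₂ 7 − log₂ 6) = 19 / (2.8074 − 2.5850) = 85.435 ms/bit
  a = 540 − 85.435 × 2.5850 = 319.155 ms
Then RT(24) = 319.155 + 85.435 × log₂ 24 = 319.155 + 85.435 × 4.5850 ≈ 710.869 ms.

710.9 ms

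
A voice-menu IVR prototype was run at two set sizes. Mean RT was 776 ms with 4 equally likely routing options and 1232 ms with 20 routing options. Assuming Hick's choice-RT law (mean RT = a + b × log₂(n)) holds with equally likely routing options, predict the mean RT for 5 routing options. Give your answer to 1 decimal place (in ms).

Solve the two-equation system in a and b:
  b = (1232 − 776) / (log₂ 20 − log₂ 4) = 456 / (4.3219 − 2) = 196.389 ms/bit
  a = 776 − 196.389 × 2 = 383.223 ms
Then RT(5) = 383.223 + 196.389 × log₂ 5 = 383.223 + 196.389 × 2.3219 ≈ 839.223 ms.

839.2 ms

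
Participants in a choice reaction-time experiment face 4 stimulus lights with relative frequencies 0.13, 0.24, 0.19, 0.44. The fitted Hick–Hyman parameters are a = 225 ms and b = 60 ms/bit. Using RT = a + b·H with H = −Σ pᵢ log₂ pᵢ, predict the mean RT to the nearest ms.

Entropy contributions −pᵢ log₂ pᵢ: 0.3826, 0.4941, 0.4552, 0.5211; sum H = 1.8532 bits.
RT = a + bH = 225 + 60·1.8532 = 336.19 ms.

336 ms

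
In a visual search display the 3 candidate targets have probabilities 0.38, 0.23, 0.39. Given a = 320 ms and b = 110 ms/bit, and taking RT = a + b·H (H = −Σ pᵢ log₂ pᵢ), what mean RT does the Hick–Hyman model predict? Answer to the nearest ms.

H = 0.38·log₂(1/0.38) + 0.23·log₂(1/0.23) + 0.39·log₂(1/0.39) = 1.5479 bits.
RT = 320 + 110 × 1.5479 = 490.27 ms.

490 ms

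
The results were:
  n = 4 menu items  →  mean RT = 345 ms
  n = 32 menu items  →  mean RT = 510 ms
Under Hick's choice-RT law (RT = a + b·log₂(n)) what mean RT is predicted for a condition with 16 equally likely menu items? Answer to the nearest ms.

RT is linear in log₂ n, so two points fix the line:
  b = (510 − 345) / (log₂ 32 − log₂ 4) = 165 / (5 − 2) = 55 ms/bit
  a = 345 − 55 × 2 = 235 ms
Then RT(16) = 235 + 55 × log₂ 16 = 235 + 55 × 4 ≈ 455.000 ms.

455 ms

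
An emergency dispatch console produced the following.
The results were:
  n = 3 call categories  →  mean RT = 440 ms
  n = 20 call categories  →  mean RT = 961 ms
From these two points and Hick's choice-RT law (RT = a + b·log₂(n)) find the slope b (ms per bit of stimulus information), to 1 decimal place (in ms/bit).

190.4 ms/bit

b = (RT₂ − RT₁)/(log₂ n₂ − log₂ n₁) = (961 − 440)/(4.3219 − 1.5850) = 190.357 ms/bit.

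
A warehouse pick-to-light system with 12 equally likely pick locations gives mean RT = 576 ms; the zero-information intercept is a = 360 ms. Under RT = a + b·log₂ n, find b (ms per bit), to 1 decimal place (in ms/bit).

60.3 ms/bit

log₂(12) = 3.5850 bits.
b = (RT − a)/log₂ n = (576 − 360) / 3.5850 = 60.252 ms/bit.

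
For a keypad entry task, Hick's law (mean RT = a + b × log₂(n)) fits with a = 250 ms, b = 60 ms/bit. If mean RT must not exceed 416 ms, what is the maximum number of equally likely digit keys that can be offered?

60·log₂ n ≤ 416 − 250 = 166, giving log₂ n ≤ 2.7667 and n ≤ 6.805. The largest whole number is 6.

6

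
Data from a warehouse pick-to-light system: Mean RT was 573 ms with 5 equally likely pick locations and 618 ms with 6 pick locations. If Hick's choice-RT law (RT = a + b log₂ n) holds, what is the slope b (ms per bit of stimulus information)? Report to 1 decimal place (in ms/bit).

The slope on a log₂ axis is (618 − 573) / (2.5850 − 2.3219) = 171.080 ms/bit.

171.1 ms/bit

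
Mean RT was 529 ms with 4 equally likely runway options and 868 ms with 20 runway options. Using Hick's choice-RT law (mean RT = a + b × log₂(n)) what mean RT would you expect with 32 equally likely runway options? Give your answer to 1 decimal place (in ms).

967.0 ms

Solve the two-equation system in a and b:
  b = (868 − 529) / (log₂ 20 − log₂ 4) = 339 / (4.3219 − 2) = 145.999 ms/bit
  a = 529 − 145.999 × 2 = 237.001 ms
Then RT(32) = 237.001 + 145.999 × log₂ 32 = 237.001 + 145.999 × 5 ≈ 966.998 ms.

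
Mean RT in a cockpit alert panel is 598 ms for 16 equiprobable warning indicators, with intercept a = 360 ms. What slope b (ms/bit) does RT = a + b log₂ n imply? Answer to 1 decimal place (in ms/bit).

log₂(16) = 4 bits.
b = (RT − a)/log₂ n = (598 − 360) / 4 = 59.500 ms/bit.

59.5 ms/bit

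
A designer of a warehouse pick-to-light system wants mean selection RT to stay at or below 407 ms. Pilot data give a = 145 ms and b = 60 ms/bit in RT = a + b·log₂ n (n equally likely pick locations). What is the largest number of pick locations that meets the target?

Information budget: (407 − 145)/60 = 4.3667 bits, so n ≤ 2^4.3667 = 20.630 → at most 20.

20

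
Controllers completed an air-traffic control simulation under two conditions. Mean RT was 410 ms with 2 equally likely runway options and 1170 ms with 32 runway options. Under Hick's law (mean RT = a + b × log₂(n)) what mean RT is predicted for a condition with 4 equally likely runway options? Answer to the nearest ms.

Fit slope and intercept:
  b = (1170 − 410) / (log₂ 32 − log₂ 2) = 760 / (5 − 1) = 190 ms/bit
  a = 410 − 190 × 1 = 220 ms
Then RT(4) = 220 + 190 × log₂ 4 = 220 + 190 × 2 ≈ 600.000 ms.

600 ms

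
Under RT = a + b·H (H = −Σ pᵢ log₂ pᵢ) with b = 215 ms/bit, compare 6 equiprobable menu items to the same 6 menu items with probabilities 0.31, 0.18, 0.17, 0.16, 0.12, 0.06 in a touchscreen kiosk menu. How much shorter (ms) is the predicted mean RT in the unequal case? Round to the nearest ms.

Equiprobable entropy H₀ = log₂ 6 = 2.5850 bits.
Skewed entropy H = −Σ pᵢ log₂ pᵢ = 2.4373 bits.
ΔRT = b·(H₀ − H) = 215 × 0.1477 = 31.75 ms.

32 ms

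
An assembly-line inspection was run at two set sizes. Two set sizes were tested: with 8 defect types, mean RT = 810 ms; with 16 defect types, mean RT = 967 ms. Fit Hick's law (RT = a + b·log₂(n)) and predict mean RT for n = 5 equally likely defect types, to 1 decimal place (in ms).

703.5 ms

RT is linear in log₂ n, so two points fix the line:
  b = (967 − 810) / (log₂ 16 − log₂ 8) = 157 / (4 − 3) = 157.000 ms/bit
  a = 810 − 157.000 × 3 = 339.000 ms
Then RT(5) = 339.000 + 157.000 × log₂ 5 = 339.000 + 157.000 × 2.3219 ≈ 703.543 ms.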